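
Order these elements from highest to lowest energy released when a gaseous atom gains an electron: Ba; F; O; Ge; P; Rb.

F > O > Ge > P > Rb > Ba

Electron affinity generally becomes more exothermic across a period toward the halogens and less exothermic down a group.
Here both period and group differ, so the two effects have to be weighed against each other.
Rb > Ba: the two effects oppose for this pair; the down-group effect wins (47 vs 14 kJ/mol).
P > Rb: both effects reinforce here, so P is clearly the higher of the two.
Ge > P: this pair runs against the simple trend — see the exception note.
O > Ge: relative to Ge, both the across-period and down-group shifts push O's electron affinity up.
F > O: F lies to the right of O in period 2, so the across-period effect alone puts F higher.
Note the exception: Ge has a higher electron affinity than P, contrary to the simple trend — adding an electron to P's half-filled np³ subshell costs electron-pairing energy.
For reference (kJ/mol): O 141, F 328, P 72, Ge 119, Rb 47, Ba 14.
So from highest to lowest: F > O > Ge > P > Rb > Ba.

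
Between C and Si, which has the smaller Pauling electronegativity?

Si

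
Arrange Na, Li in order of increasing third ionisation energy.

Na < Li

Consider each +2 ion: Na²⁺ is already 1 electron into the core; Li²⁺ is already 1 electron into the core.
All of these are removing an electron from a noble-gas core or deeper; the smaller core (lower principal quantum number) is held far more tightly, and within a period the higher nuclear charge binds the same core more tightly.
The numbers (kJ/mol): Na 6910, Li 11815.
Overall IE_3 order: Na < Li.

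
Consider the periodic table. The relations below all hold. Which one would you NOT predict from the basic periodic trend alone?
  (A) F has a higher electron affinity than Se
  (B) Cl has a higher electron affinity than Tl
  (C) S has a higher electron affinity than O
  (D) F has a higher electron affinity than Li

(C)

The general trend: electron affinity increases across a period and decreases down a group.
(A) F (period 2, group 17) vs Se (period 4, group 16): the stated order agrees with the simple trend.
(B) Cl (period 3, group 17) vs Tl (period 6, group 13): the stated order agrees with the simple trend.
(C) S (period 3, group 16) vs O (period 2, group 16): the stated order contradicts the simple trend.
(D) F (period 2, group 17) vs Li (period 2, group 1): the stated order agrees with the simple trend.
The exception is (C): the compact 2p subshell of O repels the added electron more than S's larger 3p does.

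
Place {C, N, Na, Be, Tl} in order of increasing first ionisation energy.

Be is in period 2, group 2; C is in period 2, group 14; N is in period 2, group 15; Na is in period 3, group 1; Tl is in period 6, group 13.
Removing the outermost electron gets harder across a period and easier down a group.
These span different periods and groups, so the two trends combine.
Tl > Na: period and group pull opposite ways; the across-period shift dominates (589 vs 496 kJ/mol).
Be > Tl: the two effects oppose for this pair; the down-group effect wins (900 vs 589 kJ/mol).
C > Be: C lies to the right of Be in period 2, so the across-period effect alone puts C higher.
N > C: both are in period 2; the period trend gives N the larger value.
Tabulated first ionization energy (kJ/mol): Be 900, C 1086, N 1402, Na 496, Tl 589.
So from lowest to highest: Na < Tl < Be < C < N.

Na < Tl < Be < C < N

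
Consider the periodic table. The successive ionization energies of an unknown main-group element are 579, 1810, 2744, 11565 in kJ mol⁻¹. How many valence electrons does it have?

Look for the largest jump between consecutive ionization energies: IE4/IE3 ≈ 4.2, far larger than any earlier ratio.
That jump marks the point where a core electron is being removed. So the atom has 3 valence electrons.

3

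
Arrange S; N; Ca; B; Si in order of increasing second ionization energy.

The second ionization energy removes an electron from the +1 ion. For each element: S⁺ still has 5 valence electrons; N⁺ still has 4 valence electrons; Ca⁺ still has 1 valence electron; B⁺ still has 2 valence electrons; Si⁺ still has 3 valence electrons.
All are still removing valence electrons, so compare the +1 ions as you would atoms: IE_2 generally rises across a period (higher Z_eff) and falls down a group (larger shell), subject to the usual subshell exceptions.
Valence configurations: S⁺ [Ne]3s²3p³, N⁺ [He]2s²2p², Ca⁺ [Ar]4s¹, B⁺ [He]2s², Si⁺ [Ne]3s²3p¹.
Tabulated IE_2 (kJ/mol): S 2252, N 2856, Ca 1145, B 2427, Si 1577.
Overall IE_2 order: Ca < Si < S < B < N.

Ca < Si < S < B < N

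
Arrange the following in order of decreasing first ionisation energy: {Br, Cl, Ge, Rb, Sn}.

Cl > Br > Ge > Sn > Rb

Cl is in period 3, group 17; Ge is in period 4, group 14; Br is in period 4, group 17; Rb is in period 5, group 1; Sn is in period 5, group 14.
IE₁ increases left→right with effective nuclear charge and decreases top→bottom as the valence shell moves farther out.
These span different periods and groups, so the two trends combine.
Sn > Rb: both are in period 5; the period trend gives Sn the larger value.
Ge > Sn: Ge sits above Sn in group 14, so the down-group effect alone puts Ge higher.
Br > Ge: Br lies to the right of Ge in period 4, so the across-period effect alone puts Br higher.
Cl > Br: Cl sits above Br in group 17, so the down-group effect alone puts Cl higher.
Tabulated first ionization energy (kJ/mol): Cl 1251, Ge 762, Br 1140, Rb 403, Sn 709.
So from highest to lowest: Cl > Br > Ge > Sn > Rb.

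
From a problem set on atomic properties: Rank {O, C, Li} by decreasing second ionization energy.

Li > O > C

Consider each +1 ion: O⁺ still has 5 valence electrons; C⁺ still has 3 valence electrons; Li⁺ is the bare [He] core.
Breaking into a closed-shell core is much more expensive than removing a leftover valence electron — Li has the largest IE_2 here.
Valence configurations: O⁺ [He]2s²2p³, C⁺ [He]2s²2p¹.
The numbers (kJ/mol): O 3388, C 2353, Li 7298.
Overall IE_2 order: C < O < Li.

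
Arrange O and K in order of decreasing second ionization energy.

The second ionization energy removes an electron from the +1 ion. For each element: O⁺ still has 5 valence electrons; K⁺ is the bare [Ar] core.
Usually core removal costs more than valence removal, but here the competition is close: a tightly held n=2 valence electron can cost more to remove than an n=3 core electron, so the actual values have to decide it.
The numbers (kJ/mol): O 3388, K 3052.
Hence IE_2: K < O.

O, K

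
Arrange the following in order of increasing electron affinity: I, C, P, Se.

P < C < Se < I

C is in period 2, group 14; P is in period 3, group 15; Se is in period 4, group 16; I is in period 5, group 17.
Electron affinity generally becomes more exothermic across a period toward the halogens and less exothermic down a group.
These sit on a diagonal, where the across-period and down-group effects partly cancel.
C > P: the two effects oppose for this pair; the down-group effect wins (122 vs 72 kJ/mol).
Se > C: the two effects oppose for this pair; the across-period effect wins (195 vs 122 kJ/mol).
I > Se: period and group pull opposite ways; the across-period shift dominates (295 vs 195 kJ/mol).
For reference (kJ/mol): C 122, P 72, Se 195, I 295.
So from lowest to highest: P < C < Se < I.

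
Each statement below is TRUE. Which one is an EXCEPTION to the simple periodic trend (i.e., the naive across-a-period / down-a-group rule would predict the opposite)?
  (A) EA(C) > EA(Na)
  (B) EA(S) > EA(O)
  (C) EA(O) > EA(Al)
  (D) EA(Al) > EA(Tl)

(B)

The general trend: electron affinity increases across a period and decreases down a group.
(A) C (period 2, group 14) vs Na (period 3, group 1): the stated order agrees with the simple trend.
(B) S (period 3, group 16) vs O (period 2, group 16): the stated order contradicts the simple trend.
(C) O (period 2, group 16) vs Al (period 3, group 13): the stated order agrees with the simple trend.
(D) Al (period 3, group 13) vs Tl (period 6, group 13): the stated order agrees with the simple trend.
The exception is (B): the compact 2p subshell of O repels the added electron more than S's larger 3p does.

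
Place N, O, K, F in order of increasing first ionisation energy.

K < O < N < F

N is in period 2, group 15; O is in period 2, group 16; F is in period 2, group 17; K is in period 4, group 1.
Across a period the outer electron is held more tightly (higher IE₁); down a group it sits in a higher shell, more shielded, and comes off more easily.
These span different periods and groups, so the two trends combine.
O > K: relative to K, both the across-period and down-group shifts push O's first ionization energy up.
N > O: this pair runs against the simple trend — see the exception note.
F > N: F lies to the right of N in period 2, so the across-period effect alone puts F higher.
Note the exception: N has a higher first ionization energy than O, contrary to the simple trend — pairing an electron in O's 2p⁴ costs repulsion energy, so O ionizes more easily than half-filled N (2p³).
Approximate values (kJ/mol): N 1402, O 1314, F 1681, K 419.
So from lowest to highest: K < O < N < F.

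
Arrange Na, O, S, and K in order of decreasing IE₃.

After 2 electrons have been removed, what remains? Na²⁺ is already 1 electron into the core; O²⁺ still has 4 valence electrons; S²⁺ still has 4 valence electrons; K²⁺ is already 1 electron into the core.
Usually core removal costs more than valence removal, but here the competition is close: a tightly held n=2 valence electron can cost more to remove than an n=3 core electron, so the actual values have to decide it.
Valence configurations: O²⁺ [He]2s²2p², S²⁺ [Ne]3s²3p².
Approximate IE_3 values (kJ/mol): Na 6910, O 5300, S 3357, K 4420.
Overall IE_3 order: S < K < O < Na.

Na, O, K, S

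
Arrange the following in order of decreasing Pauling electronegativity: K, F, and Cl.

F > Cl > K

F is in period 2, group 17; Cl is in period 3, group 17; K is in period 4, group 1.
Smaller atoms with higher effective nuclear charge are more electronegative.
Here both period and group differ, so the two effects have to be weighed against each other.
Cl > K: both effects reinforce here, so Cl is clearly the higher of the two.
F > Cl: F sits above Cl in group 17, so the down-group effect alone puts F higher.
For reference (Pauling): F 3.98, Cl 3.16, K 0.82.
So from highest to lowest: F > Cl > K.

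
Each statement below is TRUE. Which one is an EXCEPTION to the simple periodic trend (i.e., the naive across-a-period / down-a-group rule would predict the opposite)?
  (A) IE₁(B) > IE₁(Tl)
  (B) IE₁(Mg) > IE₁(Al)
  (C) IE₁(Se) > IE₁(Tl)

The general trend: first ionisation energy increases across a period and decreases down a group.
(A) B (period 2, group 13) vs Tl (period 6, group 13): the stated order agrees with the simple trend.
(B) Mg (period 3, group 2) vs Al (period 3, group 13): the stated order contradicts the simple trend.
(C) Se (period 4, group 16) vs Tl (period 6, group 13): the stated order agrees with the simple trend.
The exception is (B): Al's single 3p electron is easier to remove than one from Mg's filled 3s².

(B)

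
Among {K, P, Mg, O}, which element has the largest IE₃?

Mg

IE_3 is the cost of taking one more electron from the +2 cation: K²⁺ is already 1 electron into the core; P²⁺ still has 3 valence electrons; Mg²⁺ is the bare [Ne] core; O²⁺ still has 4 valence electrons.
Usually core removal costs more than valence removal, but here the competition is close: a tightly held n=2 valence electron can cost more to remove than an n=3 core electron, so the actual values have to decide it.
Valence configurations: P²⁺ [Ne]3s²3p¹, O²⁺ [He]2s²2p².
Tabulated IE_3 (kJ/mol): K 4420, P 2914, Mg 7733, O 5300.
Hence IE_3: P < K < O < Mg.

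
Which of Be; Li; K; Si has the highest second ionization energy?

Li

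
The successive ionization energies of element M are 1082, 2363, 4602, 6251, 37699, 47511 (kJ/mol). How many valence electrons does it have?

4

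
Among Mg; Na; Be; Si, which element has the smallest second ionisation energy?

Mg

Consider each +1 ion: Mg⁺ still has 1 valence electron; Na⁺ is the bare [Ne] core; Be⁺ still has 1 valence electron; Si⁺ still has 3 valence electrons.
Pulling an electron out of a noble-gas core costs far more than removing a remaining valence electron, so Na sits at the high end of IE_2.
Valence configurations: Mg⁺ [Ne]3s¹, Be⁺ [He]2s¹, Si⁺ [Ne]3s²3p¹.
Tabulated IE_2 (kJ/mol): Mg 1451, Na 4562, Be 1757, Si 1577.
Hence IE_2: Mg < Si < Be < Na.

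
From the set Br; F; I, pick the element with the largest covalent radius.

Atomic radius shrinks across a period as nuclear charge pulls the same shell inward, and grows down a group as new shells are added.
All are in group 17, so atomic radius increases down the group.
The largest covalent radius among these belongs to I.

I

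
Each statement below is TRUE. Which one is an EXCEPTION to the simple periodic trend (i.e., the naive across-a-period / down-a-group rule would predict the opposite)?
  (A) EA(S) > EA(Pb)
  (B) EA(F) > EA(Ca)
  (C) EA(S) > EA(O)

(C)

The general trend: electron affinity increases across a period and decreases down a group.
(A) S (period 3, group 16) vs Pb (period 6, group 14): the stated order agrees with the simple trend.
(B) F (period 2, group 17) vs Ca (period 4, group 2): the stated order agrees with the simple trend.
(C) S (period 3, group 16) vs O (period 2, group 16): the stated order contradicts the simple trend.
The exception is (C): the compact 2p subshell of O repels the added electron more than S's larger 3p does.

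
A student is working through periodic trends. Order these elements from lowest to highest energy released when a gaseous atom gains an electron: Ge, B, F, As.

B < As < Ge < F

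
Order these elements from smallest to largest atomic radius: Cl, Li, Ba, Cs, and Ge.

Cl < Ge < Li < Ba < Cs

Li is in period 2, group 1; Cl is in period 3, group 17; Ge is in period 4, group 14; Cs is in period 6, group 1; Ba is in period 6, group 2.
Moving right in a period, electrons are added to the same shell under a stronger nuclear pull, so atoms get smaller; moving down, a new shell is opened and atoms get larger.
These span different periods and groups, so the two trends combine.
Ge > Cl: both effects reinforce here, so Ge is clearly the larger of the two.
Li > Ge: period and group pull opposite ways; the across-period shift dominates (133 vs 121 pm).
Ba > Li: the two effects oppose for this pair; the down-group effect wins (196 vs 133 pm).
Cs > Ba: Cs lies to the left of Ba in period 6, so the across-period effect alone puts Cs larger.
Tabulated atomic radius (pm): Li 133, Cl 99, Ge 121, Cs 232, Ba 196.
So from smallest to largest: Cl < Ge < Li < Ba < Cs.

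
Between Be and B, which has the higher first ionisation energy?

Be is in period 2, group 2; B is in period 2, group 13.
Removing the outermost electron gets harder across a period and easier down a group.
All lie in period 2; the across-period trend (first ionization energy increases left to right) applies, with the exception below.
Note the exception: Be has a higher first ionization energy than B, contrary to the simple trend — removing B's lone 2p electron is easier than breaking Be's filled 2s².
For reference (kJ/mol): Be 900, B 801.
So Be has the higher first ionisation energy (Be > B).

Be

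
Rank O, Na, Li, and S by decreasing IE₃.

Li > Na > O > S

After 2 electrons have been removed, what remains? O²⁺ still has 4 valence electrons; Na²⁺ is already 1 electron into the core; Li²⁺ is already 1 electron into the core; S²⁺ still has 4 valence electrons.
Breaking into a closed-shell core is much more expensive than removing a leftover valence electron — Na and Li have the largest IE_3 here.
Valence configurations: O²⁺ [He]2s²2p², S²⁺ [Ne]3s²3p².
The numbers (kJ/mol): O 5300, Na 6910, Li 11815, S 3357.
Hence IE_3: S < O < Na < Li.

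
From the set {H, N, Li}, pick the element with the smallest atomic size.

H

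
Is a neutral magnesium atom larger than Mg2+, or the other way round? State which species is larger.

Mg

Forming Mg2+ removes 2 electrons from Mg. Fewer electrons for the same nuclear charge means less shielding and a higher Z_eff on the remaining electrons, and for main-group metals the entire outer shell is lost.
A cation is smaller than its parent atom: Mg2+ < Mg.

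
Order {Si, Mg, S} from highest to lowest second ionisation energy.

S > Si > Mg

IE_2 is the cost of taking one more electron from the +1 cation: Si⁺ still has 3 valence electrons; Mg⁺ still has 1 valence electron; S⁺ still has 5 valence electrons.
All are still removing valence electrons, so compare the +1 ions as you would atoms: IE_2 generally rises across a period (higher Z_eff) and falls down a group (larger shell), subject to the usual subshell exceptions.
Valence configurations: Si⁺ [Ne]3s²3p¹, Mg⁺ [Ne]3s¹, S⁺ [Ne]3s²3p³.
Approximate IE_2 values (kJ/mol): Si 1577, Mg 1451, S 2252.
Putting it together, IE_2: Mg < Si < S.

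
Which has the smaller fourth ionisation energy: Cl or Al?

IE_4 is the cost of taking one more electron from the +3 cation: Cl³⁺ still has 4 valence electrons; Al³⁺ is the bare [Ne] core.
Core electrons are held far more tightly than valence electrons, so Al tops the IE_4 order.
The numbers (kJ/mol): Cl 5159, Al 11577.
Overall IE_4 order: Cl < Al.

Cl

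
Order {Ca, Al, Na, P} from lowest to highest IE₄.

P < Ca < Na < Al

After 3 electrons have been removed, what remains? Ca³⁺ is already 1 electron into the core; Al³⁺ is the bare [Ne] core; Na³⁺ is already 2 electrons into the core; P³⁺ still has 2 valence electrons.
Pulling an electron out of a noble-gas core costs far more than removing a remaining valence electron, so Ca, Na and Al sit at the high end of IE_4.
Tabulated IE_4 (kJ/mol): Ca 6491, Al 11577, Na 9543, P 4964.
Overall IE_4 order: P < Ca < Na < Al.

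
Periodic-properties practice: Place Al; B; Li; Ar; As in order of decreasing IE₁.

Ar > As > B > Al > Li

Li is in period 2, group 1; B is in period 2, group 13; Al is in period 3, group 13; Ar is in period 3, group 18; As is in period 4, group 15.
Across a period the outer electron is held more tightly (higher IE₁); down a group it sits in a higher shell, more shielded, and comes off more easily.
These span different periods and groups, so the two trends combine.
Al > Li: the two effects oppose for this pair; the across-period effect wins (578 vs 520 kJ/mol).
B > Al: B sits above Al in group 13, so the down-group effect alone puts B higher.
As > B: period and group pull opposite ways; the across-period shift dominates (947 vs 801 kJ/mol).
Ar > As: both effects reinforce here, so Ar is clearly the higher of the two.
Approximate values (kJ/mol): Li 520, B 801, Al 578, Ar 1521, As 947.
So from highest to lowest: Ar > As > B > Al > Li.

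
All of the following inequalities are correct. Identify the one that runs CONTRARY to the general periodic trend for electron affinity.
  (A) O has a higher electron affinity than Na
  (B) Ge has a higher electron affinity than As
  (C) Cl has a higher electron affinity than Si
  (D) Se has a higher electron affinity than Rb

(B)

The general trend: electron affinity increases across a period and decreases down a group.
(A) O (period 2, group 16) vs Na (period 3, group 1): the stated order agrees with the simple trend.
(B) Ge (period 4, group 14) vs As (period 4, group 15): the stated order contradicts the simple trend.
(C) Cl (period 3, group 17) vs Si (period 3, group 14): the stated order agrees with the simple trend.
(D) Se (period 4, group 16) vs Rb (period 5, group 1): the stated order agrees with the simple trend.
The exception is (B): adding an electron to As's half-filled 4p³ is unfavourable, so Ge (4p²) has the more exothermic EA.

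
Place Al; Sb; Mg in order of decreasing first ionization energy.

Mg is in period 3, group 2; Al is in period 3, group 13; Sb is in period 5, group 15.
Across a period the outer electron is held more tightly (higher IE₁); down a group it sits in a higher shell, more shielded, and comes off more easily.
Here both period and group differ, so the two effects have to be weighed against each other.
Mg > Al: this pair runs against the simple trend — see the exception note.
Sb > Mg: period and group pull opposite ways; the across-period shift dominates (831 vs 738 kJ/mol).
Note the exception: Mg has a higher first ionization energy than Al, contrary to the simple trend — Al's single 3p electron is easier to remove than one from Mg's filled 3s².
For reference (kJ/mol): Mg 738, Al 578, Sb 831.
So from highest to lowest: Sb > Mg > Al.

Sb > Mg > Al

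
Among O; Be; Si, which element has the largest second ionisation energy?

O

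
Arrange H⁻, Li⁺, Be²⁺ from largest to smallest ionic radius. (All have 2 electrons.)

All of these have 2 electrons, so size is governed by nuclear charge alone: the more protons, the stronger the pull on the same electron cloud, and the smaller the ion.
Nuclear charges: Be²⁺ (Z=4), Li⁺ (Z=3), H⁻ (Z=1).
Largest to smallest: H⁻ > Li⁺ > Be²⁺.

H⁻, Li⁺, Be²⁺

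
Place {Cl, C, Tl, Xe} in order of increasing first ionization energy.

Removing the outermost electron gets harder across a period and easier down a group.
Neither a single period nor a single group — weigh both effects.
C > Tl: both effects reinforce here, so C is clearly the higher of the two.
Xe > C: the two effects oppose for this pair; the across-period effect wins (1170 vs 1086 kJ/mol).
Cl > Xe: period and group pull opposite ways; the down-group shift dominates (1251 vs 1170 kJ/mol).
Tabulated first ionization energy (kJ/mol): C 1086, Cl 1251, Xe 1170, Tl 589.
So from lowest to highest: Tl < C < Xe < Cl.

Tl < C < Xe < Cl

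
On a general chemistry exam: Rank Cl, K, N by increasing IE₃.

Cl < K < N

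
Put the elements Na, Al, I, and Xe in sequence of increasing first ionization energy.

Na < Al < I < Xe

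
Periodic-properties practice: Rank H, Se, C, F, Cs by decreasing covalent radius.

H is in period 1, group 1; C is in period 2, group 14; F is in period 2, group 17; Se is in period 4, group 16; Cs is in period 6, group 1.
Across a period the added protons contract the valence shell; down a group each new principal shell makes the atom larger.
Neither a single period nor a single group — weigh both effects.
F > H: period and group pull opposite ways; the down-group shift dominates (64 vs 32 pm).
C > F: both are in period 2; the period trend gives C the larger value.
Se > C: period and group pull opposite ways; the down-group shift dominates (116 vs 75 pm).
Cs > Se: both effects reinforce here, so Cs is clearly the larger of the two.
For reference (pm): H 32, C 75, F 64, Se 116, Cs 232.
So from largest to smallest: Cs > Se > C > F > H.

Cs, Se, C, F, H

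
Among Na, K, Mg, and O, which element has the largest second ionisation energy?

Na

IE_2 is the cost of taking one more electron from the +1 cation: Na⁺ is the bare [Ne] core; K⁺ is the bare [Ar] core; Mg⁺ still has 1 valence electron; O⁺ still has 5 valence electrons.
Usually core removal costs more than valence removal, but here the competition is close: a tightly held n=2 valence electron can cost more to remove than an n=3 core electron, so the actual values have to decide it.
Valence configurations: Mg⁺ [Ne]3s¹, O⁺ [He]2s²2p³.
Approximate IE_2 values (kJ/mol): Na 4562, K 3052, Mg 1451, O 3388.
Putting it together, IE_2: Mg < K < O < Na.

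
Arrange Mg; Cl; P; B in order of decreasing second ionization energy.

After 1 electron has been removed, what remains? Mg⁺ still has 1 valence electron; Cl⁺ still has 6 valence electrons; P⁺ still has 4 valence electrons; B⁺ still has 2 valence electrons.
All are still removing valence electrons, so compare the +1 ions as you would atoms: IE_2 generally rises across a period (higher Z_eff) and falls down a group (larger shell), subject to the usual subshell exceptions.
Valence configurations: Mg⁺ [Ne]3s¹, Cl⁺ [Ne]3s²3p⁴, P⁺ [Ne]3s²3p², B⁺ [He]2s².
Tabulated IE_2 (kJ/mol): Mg 1451, Cl 2298, P 1907, B 2427.
So the second ionization energies run Mg < P < Cl < B.

B, Cl, P, Mg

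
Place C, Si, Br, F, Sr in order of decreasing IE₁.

F, Br, C, Si, Sr

IE₁ increases left→right with effective nuclear charge and decreases top→bottom as the valence shell moves farther out.
These span different periods and groups, so the two trends combine.
Si > Sr: both effects reinforce here, so Si is clearly the higher of the two.
C > Si: C sits above Si in group 14, so the down-group effect alone puts C higher.
Br > C: the two effects oppose for this pair; the across-period effect wins (1140 vs 1086 kJ/mol).
F > Br: F sits above Br in group 17, so the down-group effect alone puts F higher.
Approximate values (kJ/mol): C 1086, F 1681, Si 786, Br 1140, Sr 550.
So from highest to lowest: F > Br > C > Si > Sr.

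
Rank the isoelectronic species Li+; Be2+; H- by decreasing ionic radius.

All of these have 2 electrons, so size is governed by nuclear charge alone: the more protons, the stronger the pull on the same electron cloud, and the smaller the ion.
Nuclear charges: Be2+ (Z=4), Li+ (Z=3), H- (Z=1).
Largest to smallest: H- > Li+ > Be2+.

H- > Li+ > Be2+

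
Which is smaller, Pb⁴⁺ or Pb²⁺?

Pb⁴⁺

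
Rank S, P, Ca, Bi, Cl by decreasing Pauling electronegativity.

Cl, S, P, Bi, Ca

P is in period 3, group 15; S is in period 3, group 16; Cl is in period 3, group 17; Ca is in period 4, group 2; Bi is in period 6, group 15.
Smaller atoms with higher effective nuclear charge are more electronegative.
These span different periods and groups, so the two trends combine.
Bi > Ca: period and group pull opposite ways; the across-period shift dominates (2.02 vs 1.00).
P > Bi: P sits above Bi in group 15, so the down-group effect alone puts P higher.
S > P: both are in period 3; the period trend gives S the larger value.
Cl > S: Cl lies to the right of S in period 3, so the across-period effect alone puts Cl higher.
Tabulated electronegativity (Pauling): P 2.19, S 2.58, Cl 3.16, Ca 1.00, Bi 2.02.
So from highest to lowest: Cl > S > P > Bi > Ca.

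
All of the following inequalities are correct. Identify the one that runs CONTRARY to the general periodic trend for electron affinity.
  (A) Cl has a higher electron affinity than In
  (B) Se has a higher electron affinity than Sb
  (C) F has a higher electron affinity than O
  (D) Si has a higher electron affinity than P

The general trend: electron affinity increases across a period and decreases down a group.
(A) Cl (period 3, group 17) vs In (period 5, group 13): the stated order agrees with the simple trend.
(B) Se (period 4, group 16) vs Sb (period 5, group 15): the stated order agrees with the simple trend.
(C) F (period 2, group 17) vs O (period 2, group 16): the stated order agrees with the simple trend.
(D) Si (period 3, group 14) vs P (period 3, group 15): the stated order contradicts the simple trend.
The exception is (D): adding an electron to P's half-filled 3p³ is unfavourable, so Si (3p²) has the more exothermic EA.

(D)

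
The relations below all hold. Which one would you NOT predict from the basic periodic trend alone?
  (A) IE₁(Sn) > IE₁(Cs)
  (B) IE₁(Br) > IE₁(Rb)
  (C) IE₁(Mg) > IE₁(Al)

(C)

The general trend: first ionisation energy increases across a period and decreases down a group.
(A) Sn (period 5, group 14) vs Cs (period 6, group 1): the stated order agrees with the simple trend.
(B) Br (period 4, group 17) vs Rb (period 5, group 1): the stated order agrees with the simple trend.
(C) Mg (period 3, group 2) vs Al (period 3, group 13): the stated order contradicts the simple trend.
The exception is (C): Al's single 3p electron is easier to remove than one from Mg's filled 3s².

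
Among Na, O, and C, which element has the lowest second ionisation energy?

C

Consider each +1 ion: Na⁺ is the bare [Ne] core; O⁺ still has 5 valence electrons; C⁺ still has 3 valence electrons.
Pulling an electron out of a noble-gas core costs far more than removing a remaining valence electron, so Na sits at the high end of IE_2.
Valence configurations: O⁺ [He]2s²2p³, C⁺ [He]2s²2p¹.
Tabulated IE_2 (kJ/mol): Na 4562, O 3388, C 2353.
Putting it together, IE_2: C < O < Na.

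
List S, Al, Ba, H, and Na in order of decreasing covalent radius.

Ba > Na > Al > S > H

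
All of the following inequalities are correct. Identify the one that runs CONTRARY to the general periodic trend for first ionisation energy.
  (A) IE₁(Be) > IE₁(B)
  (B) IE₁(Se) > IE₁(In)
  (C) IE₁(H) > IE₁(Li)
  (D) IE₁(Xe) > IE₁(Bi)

The general trend: first ionisation energy increases across a period and decreases down a group.
(A) Be (period 2, group 2) vs B (period 2, group 13): the stated order contradicts the simple trend.
(B) Se (period 4, group 16) vs In (period 5, group 13): the stated order agrees with the simple trend.
(C) H (period 1, group 1) vs Li (period 2, group 1): the stated order agrees with the simple trend.
(D) Xe (period 5, group 18) vs Bi (period 6, group 15): the stated order agrees with the simple trend.
The exception is (A): removing B's lone 2p electron is easier than breaking Be's filled 2s².

(A)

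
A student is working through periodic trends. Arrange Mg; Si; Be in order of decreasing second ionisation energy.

Be > Si > Mg

After 1 electron has been removed, what remains? Mg⁺ still has 1 valence electron; Si⁺ still has 3 valence electrons; Be⁺ still has 1 valence electron.
All are still removing valence electrons, so compare the +1 ions as you would atoms: IE_2 generally rises across a period (higher Z_eff) and falls down a group (larger shell), subject to the usual subshell exceptions.
Valence configurations: Mg⁺ [Ne]3s¹, Si⁺ [Ne]3s²3p¹, Be⁺ [He]2s¹.
Tabulated IE_2 (kJ/mol): Mg 1451, Si 1577, Be 1757.
Putting it together, IE_2: Mg < Si < Be.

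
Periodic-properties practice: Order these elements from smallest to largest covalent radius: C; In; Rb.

C is in period 2, group 14; Rb is in period 5, group 1; In is in period 5, group 13.
Radius decreases left→right (rising Z_eff, same n) and increases top→bottom (higher n).
Neither a single period nor a single group — weigh both effects.
In > C: both effects reinforce here, so In is clearly the larger of the two.
Rb > In: Rb lies to the left of In in period 5, so the across-period effect alone puts Rb larger.
Tabulated atomic radius (pm): C 75, Rb 210, In 142.
So from smallest to largest: C < In < Rb.

C, In, Rb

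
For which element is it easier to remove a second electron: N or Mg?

Mg

After 1 electron has been removed, what remains? N⁺ still has 4 valence electrons; Mg⁺ still has 1 valence electron.
All are still removing valence electrons, so compare the +1 ions as you would atoms: IE_2 generally rises across a period (higher Z_eff) and falls down a group (larger shell), subject to the usual subshell exceptions.
Valence configurations: N⁺ [He]2s²2p², Mg⁺ [Ne]3s¹.
Approximate IE_2 values (kJ/mol): N 2856, Mg 1451.
Overall IE_2 order: Mg < N.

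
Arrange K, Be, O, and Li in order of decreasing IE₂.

Li > O > K > Be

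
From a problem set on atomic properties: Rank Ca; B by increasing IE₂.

Ca < B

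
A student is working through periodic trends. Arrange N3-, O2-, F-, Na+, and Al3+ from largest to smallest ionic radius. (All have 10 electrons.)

N3-, O2-, F-, Na+, Al3+

All of these have 10 electrons, so size is governed by nuclear charge alone: the more protons, the stronger the pull on the same electron cloud, and the smaller the ion.
Nuclear charges: Al3+ (Z=13), Na+ (Z=11), F- (Z=9), O2- (Z=8), N3- (Z=7).
Largest to smallest: N3- > O2- > F- > Na+ > Al3+.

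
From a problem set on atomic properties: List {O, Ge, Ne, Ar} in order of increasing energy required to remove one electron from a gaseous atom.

Ge < O < Ar < Ne

O is in period 2, group 16; Ne is in period 2, group 18; Ar is in period 3, group 18; Ge is in period 4, group 14.
Across a period the outer electron is held more tightly (higher IE₁); down a group it sits in a higher shell, more shielded, and comes off more easily.
These span different periods and groups, so the two trends combine.
O > Ge: both effects reinforce here, so O is clearly the higher of the two.
Ar > O: the two effects oppose for this pair; the across-period effect wins (1521 vs 1314 kJ/mol).
Ne > Ar: Ne sits above Ar in group 18, so the down-group effect alone puts Ne higher.
Approximate values (kJ/mol): O 1314, Ne 2081, Ar 1521, Ge 762.
So from lowest to highest: Ge < O < Ar < Ne.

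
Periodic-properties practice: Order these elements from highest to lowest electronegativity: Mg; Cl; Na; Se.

Na is in period 3, group 1; Mg is in period 3, group 2; Cl is in period 3, group 17; Se is in period 4, group 16.
Atoms toward the upper right of the periodic table pull bonding electrons most strongly.
These span different periods and groups, so the two trends combine.
Mg > Na: both are in period 3; the period trend gives Mg the larger value.
Se > Mg: period and group pull opposite ways; the across-period shift dominates (2.55 vs 1.31).
Cl > Se: relative to Se, both the across-period and down-group shifts push Cl's electronegativity up.
Approximate values (Pauling): Na 0.93, Mg 1.31, Cl 3.16, Se 2.55.
So from highest to lowest: Cl > Se > Mg > Na.

Cl > Se > Mg > Na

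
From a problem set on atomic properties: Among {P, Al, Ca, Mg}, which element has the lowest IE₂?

The second ionization energy removes an electron from the +1 ion. For each element: P⁺ still has 4 valence electrons; Al⁺ still has 2 valence electrons; Ca⁺ still has 1 valence electron; Mg⁺ still has 1 valence electron.
All are still removing valence electrons, so compare the +1 ions as you would atoms: IE_2 generally rises across a period (higher Z_eff) and falls down a group (larger shell), subject to the usual subshell exceptions.
Valence configurations: P⁺ [Ne]3s²3p², Al⁺ [Ne]3s², Ca⁺ [Ar]4s¹, Mg⁺ [Ne]3s¹.
The numbers (kJ/mol): P 1907, Al 1817, Ca 1145, Mg 1451.
Putting it together, IE_2: Ca < Mg < Al < P.

Ca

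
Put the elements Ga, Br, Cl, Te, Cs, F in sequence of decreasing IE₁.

F is in period 2, group 17; Cl is in period 3, group 17; Ga is in period 4, group 13; Br is in period 4, group 17; Te is in period 5, group 16; Cs is in period 6, group 1.
IE₁ increases left→right with effective nuclear charge and decreases top→bottom as the valence shell moves farther out.
Neither a single period nor a single group — weigh both effects.
Ga > Cs: relative to Cs, both the across-period and down-group shifts push Ga's first ionization energy up.
Te > Ga: period and group pull opposite ways; the across-period shift dominates (869 vs 579 kJ/mol).
Br > Te: relative to Te, both the across-period and down-group shifts push Br's first ionization energy up.
Cl > Br: Cl sits above Br in group 17, so the down-group effect alone puts Cl higher.
F > Cl: they share group 17; the group trend gives F the larger value.
Tabulated first ionization energy (kJ/mol): F 1681, Cl 1251, Ga 579, Br 1140, Te 869, Cs 376.
So from highest to lowest: F > Cl > Br > Te > Ga > Cs.

F > Cl > Br > Te > Ga > Cs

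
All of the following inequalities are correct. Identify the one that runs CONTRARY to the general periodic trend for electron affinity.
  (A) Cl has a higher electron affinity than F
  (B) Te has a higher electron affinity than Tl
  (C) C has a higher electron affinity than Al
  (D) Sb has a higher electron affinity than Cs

The general trend: electron affinity increases across a period and decreases down a group.
(A) Cl (period 3, group 17) vs F (period 2, group 17): the stated order contradicts the simple trend.
(B) Te (period 5, group 16) vs Tl (period 6, group 13): the stated order agrees with the simple trend.
(C) C (period 2, group 14) vs Al (period 3, group 13): the stated order agrees with the simple trend.
(D) Sb (period 5, group 15) vs Cs (period 6, group 1): the stated order agrees with the simple trend.
The exception is (A): F's small 2p subshell makes the incoming electron feel strong e⁻–e⁻ repulsion, so Cl actually releases more energy on gaining an electron.

(A)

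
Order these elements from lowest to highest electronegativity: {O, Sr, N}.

N is in period 2, group 15; O is in period 2, group 16; Sr is in period 5, group 2.
EN rises left→right (higher Z_eff, smaller atoms) and falls top→bottom (larger, more shielded atoms).
These span different periods and groups, so the two trends combine.
N > Sr: relative to Sr, both the across-period and down-group shifts push N's electronegativity up.
O > N: O lies to the right of N in period 2, so the across-period effect alone puts O higher.
For reference (Pauling): N 3.04, O 3.44, Sr 0.95.
So from lowest to highest: Sr < N < O.

Sr < N < O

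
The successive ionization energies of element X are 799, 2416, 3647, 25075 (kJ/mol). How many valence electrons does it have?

3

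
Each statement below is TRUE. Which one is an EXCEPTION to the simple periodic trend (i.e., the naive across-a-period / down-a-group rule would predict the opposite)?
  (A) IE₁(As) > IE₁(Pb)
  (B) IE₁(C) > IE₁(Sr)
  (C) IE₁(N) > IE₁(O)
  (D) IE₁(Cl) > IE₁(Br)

(C)

The general trend: IE₁ increases across a period and decreases down a group.
(A) As (period 4, group 15) vs Pb (period 6, group 14): the stated order agrees with the simple trend.
(B) C (period 2, group 14) vs Sr (period 5, group 2): the stated order agrees with the simple trend.
(C) N (period 2, group 15) vs O (period 2, group 16): the stated order contradicts the simple trend.
(D) Cl (period 3, group 17) vs Br (period 4, group 17): the stated order agrees with the simple trend.
The exception is (C): pairing an electron in O's 2p⁴ costs repulsion energy, so O ionizes more easily than half-filled N (2p³).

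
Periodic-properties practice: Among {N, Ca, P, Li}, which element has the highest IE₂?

Li

After 1 electron has been removed, what remains? N⁺ still has 4 valence electrons; Ca⁺ still has 1 valence electron; P⁺ still has 4 valence electrons; Li⁺ is the bare [He] core.
Pulling an electron out of a noble-gas core costs far more than removing a remaining valence electron, so Li sits at the high end of IE_2.
Valence configurations: N⁺ [He]2s²2p², Ca⁺ [Ar]4s¹, P⁺ [Ne]3s²3p².
Approximate IE_2 values (kJ/mol): N 2856, Ca 1145, P 1907, Li 7298.
So the second ionization energies run Ca < P < N < Li.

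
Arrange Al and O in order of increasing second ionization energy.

Al < O

The second ionization energy removes an electron from the +1 ion. For each element: Al⁺ still has 2 valence electrons; O⁺ still has 5 valence electrons.
All are still removing valence electrons, so compare the +1 ions as you would atoms: IE_2 generally rises across a period (higher Z_eff) and falls down a group (larger shell), subject to the usual subshell exceptions.
Valence configurations: Al⁺ [Ne]3s², O⁺ [He]2s²2p³.
Tabulated IE_2 (kJ/mol): Al 1817, O 3388.
So the second ionization energies run Al < O.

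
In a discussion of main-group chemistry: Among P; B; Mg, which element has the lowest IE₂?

IE_2 is the cost of taking one more electron from the +1 cation: P⁺ still has 4 valence electrons; B⁺ still has 2 valence electrons; Mg⁺ still has 1 valence electron.
All are still removing valence electrons, so compare the +1 ions as you would atoms: IE_2 generally rises across a period (higher Z_eff) and falls down a group (larger shell), subject to the usual subshell exceptions.
Valence configurations: P⁺ [Ne]3s²3p², B⁺ [He]2s², Mg⁺ [Ne]3s¹.
Approximate IE_2 values (kJ/mol): P 1907, B 2427, Mg 1451.
Overall IE_2 order: Mg < P < B.

Mg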